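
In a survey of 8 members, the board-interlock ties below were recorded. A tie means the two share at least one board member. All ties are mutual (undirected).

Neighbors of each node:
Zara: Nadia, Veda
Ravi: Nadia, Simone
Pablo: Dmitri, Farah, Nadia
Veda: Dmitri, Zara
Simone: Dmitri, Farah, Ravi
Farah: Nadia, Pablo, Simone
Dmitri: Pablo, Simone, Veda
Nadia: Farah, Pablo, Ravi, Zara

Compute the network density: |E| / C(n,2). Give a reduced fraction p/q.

11/28

There are 11 edges and 8 nodes, so the maximum possible is C(8,2) = 28.
Density = 11/28.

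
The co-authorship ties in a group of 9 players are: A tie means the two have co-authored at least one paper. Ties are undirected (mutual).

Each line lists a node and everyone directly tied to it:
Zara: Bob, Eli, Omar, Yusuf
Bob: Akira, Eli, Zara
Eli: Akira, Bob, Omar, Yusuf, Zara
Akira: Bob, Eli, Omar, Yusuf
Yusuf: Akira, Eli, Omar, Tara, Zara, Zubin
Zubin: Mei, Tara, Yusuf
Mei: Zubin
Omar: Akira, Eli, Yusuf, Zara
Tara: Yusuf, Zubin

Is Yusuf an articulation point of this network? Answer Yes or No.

Removing Yusuf leaves {Akira, Bob, Eli, Omar, and Zara} with no path to {Mei, Tara, and Zubin}, so the network splits into 2 components. Yusuf is a cut vertex.

Yes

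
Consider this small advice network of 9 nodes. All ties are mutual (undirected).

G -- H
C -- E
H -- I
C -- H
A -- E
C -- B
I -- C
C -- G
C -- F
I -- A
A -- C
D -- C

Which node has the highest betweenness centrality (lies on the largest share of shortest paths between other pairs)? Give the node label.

Unnormalized betweenness of each node: A:1/2, B:0, C:45/2, D:0, E:0, F:0, G:0, H:1/2, I:1/2.
C has the largest value, 45/2, making it the main broker — the node through which the most shortest paths run.

C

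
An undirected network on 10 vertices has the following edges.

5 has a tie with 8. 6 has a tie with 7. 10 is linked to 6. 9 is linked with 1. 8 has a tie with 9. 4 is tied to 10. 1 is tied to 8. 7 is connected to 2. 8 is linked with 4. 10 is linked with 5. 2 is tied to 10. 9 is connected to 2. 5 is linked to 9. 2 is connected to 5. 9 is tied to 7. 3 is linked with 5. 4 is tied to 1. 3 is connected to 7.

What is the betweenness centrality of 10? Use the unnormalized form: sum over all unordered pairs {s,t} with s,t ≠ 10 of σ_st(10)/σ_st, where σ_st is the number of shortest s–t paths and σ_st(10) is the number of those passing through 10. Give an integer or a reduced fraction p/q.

Pairs whose geodesics pass through 10 — 1–6: 1/2; 6–5: 1; 6–2: 1/2; 6–8: 2/3; 6–4: 1; 5–4: 1/2; 2–4: 1; 3–4: 1/2; 4–7: 2/4.
All other pairs contribute 0.
Summing the contributions gives betweenness(10) = 37/6.

37/6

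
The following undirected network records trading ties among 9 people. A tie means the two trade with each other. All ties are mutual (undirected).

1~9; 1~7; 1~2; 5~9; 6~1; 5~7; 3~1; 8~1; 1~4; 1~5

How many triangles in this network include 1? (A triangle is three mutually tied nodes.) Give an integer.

2

1's neighbors: 2, 3, 4, 5, 6, 7, 8, and 9.
Neighbor pairs that are themselves tied: 1–5–7; 1–5–9. Each forms one triangle with 1, for 2 in total.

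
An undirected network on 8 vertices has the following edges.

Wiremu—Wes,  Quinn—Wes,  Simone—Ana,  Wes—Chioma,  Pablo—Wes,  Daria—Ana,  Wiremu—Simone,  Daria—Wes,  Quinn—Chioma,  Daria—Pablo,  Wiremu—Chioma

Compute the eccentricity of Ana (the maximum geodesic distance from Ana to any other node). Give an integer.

3

Distances from Ana: Chioma:3, Daria:1, Pablo:2, Quinn:3, Simone:1, Wes:2, Wiremu:2.
The largest is 3 (to Quinn and Chioma), so the eccentricity of Ana is 3.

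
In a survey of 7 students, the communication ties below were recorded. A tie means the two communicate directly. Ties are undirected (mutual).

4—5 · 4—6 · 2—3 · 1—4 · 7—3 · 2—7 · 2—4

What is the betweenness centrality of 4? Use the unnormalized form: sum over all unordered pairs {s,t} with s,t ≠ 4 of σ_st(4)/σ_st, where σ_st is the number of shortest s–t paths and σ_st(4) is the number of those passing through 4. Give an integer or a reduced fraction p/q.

12

Pairs whose geodesics pass through 4 — 1–3: 1; 1–2: 1; 1–5: 1; 1–6: 1; 1–7: 1; 3–5: 1; 3–6: 1; 2–5: 1; 2–6: 1; 5–6: 1; 5–7: 1; 6–7: 1.
All other pairs contribute 0.
Summing the contributions gives betweenness(4) = 12.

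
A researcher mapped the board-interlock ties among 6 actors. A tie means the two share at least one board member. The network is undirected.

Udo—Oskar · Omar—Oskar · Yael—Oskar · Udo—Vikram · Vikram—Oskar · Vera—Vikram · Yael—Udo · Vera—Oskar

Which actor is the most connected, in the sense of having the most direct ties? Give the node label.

Oskar

Degrees — Omar:1, Oskar:5, Udo:3, Vera:2, Vikram:3, Yael:2.
The maximum is 5, attained only by Oskar.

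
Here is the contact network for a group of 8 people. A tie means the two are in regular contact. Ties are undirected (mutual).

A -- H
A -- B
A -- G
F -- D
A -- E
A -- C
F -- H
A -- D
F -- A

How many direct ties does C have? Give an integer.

1

C is directly tied to A. That is 1 neighbor, so the degree of C is 1.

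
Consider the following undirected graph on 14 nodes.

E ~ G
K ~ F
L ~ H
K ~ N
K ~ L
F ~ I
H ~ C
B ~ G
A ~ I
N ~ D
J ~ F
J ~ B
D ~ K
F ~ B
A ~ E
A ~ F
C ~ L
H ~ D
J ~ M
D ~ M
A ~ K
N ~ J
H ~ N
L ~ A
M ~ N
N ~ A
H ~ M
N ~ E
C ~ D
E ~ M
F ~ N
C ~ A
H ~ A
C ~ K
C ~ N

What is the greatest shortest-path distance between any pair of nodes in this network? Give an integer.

3

Eccentricity of each node (its greatest distance to any other): A:2, B:3, C:3, D:3, E:2, F:2, G:3, H:3, I:3, J:3, K:3, L:3, M:3, N:2.
The maximum eccentricity is 3, realized for instance by the pair L–B via L – K – F – B. So the diameter is 3.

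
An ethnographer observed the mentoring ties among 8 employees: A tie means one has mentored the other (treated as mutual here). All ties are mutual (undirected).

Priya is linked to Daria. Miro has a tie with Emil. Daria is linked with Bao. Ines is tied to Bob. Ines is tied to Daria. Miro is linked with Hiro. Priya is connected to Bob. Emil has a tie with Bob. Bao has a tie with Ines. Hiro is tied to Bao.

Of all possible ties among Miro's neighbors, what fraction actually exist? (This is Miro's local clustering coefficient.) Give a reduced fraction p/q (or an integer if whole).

0

Miro's neighbors: Emil and Hiro (k = 2).
Possible neighbor pairs: C(2,2) = 1. Edges among them: none → e = 0.
Clustering(Miro) = 0/1.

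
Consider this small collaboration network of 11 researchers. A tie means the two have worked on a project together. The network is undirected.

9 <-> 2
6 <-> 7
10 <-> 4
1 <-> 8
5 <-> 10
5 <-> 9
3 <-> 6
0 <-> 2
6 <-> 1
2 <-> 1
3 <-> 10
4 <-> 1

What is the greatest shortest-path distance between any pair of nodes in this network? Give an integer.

Eccentricity of each node (its greatest distance to any other): 0:4, 1:3, 2:3, 3:4, 4:3, 5:4, 6:3, 7:4, 8:4, 9:4, 10:4.
The maximum eccentricity is 4, realized for instance by the pair 3–0 via 3 – 6 – 1 – 2 – 0. So the diameter is 4.

4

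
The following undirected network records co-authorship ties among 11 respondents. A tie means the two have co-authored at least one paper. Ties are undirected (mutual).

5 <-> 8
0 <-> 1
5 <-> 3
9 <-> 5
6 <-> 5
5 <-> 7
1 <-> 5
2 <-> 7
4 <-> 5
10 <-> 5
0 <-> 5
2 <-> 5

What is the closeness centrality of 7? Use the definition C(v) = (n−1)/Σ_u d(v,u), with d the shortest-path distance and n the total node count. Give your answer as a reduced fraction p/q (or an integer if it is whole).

5/9

Distances from 7: 0:2, 1:2, 2:1, 3:2, 4:2, 5:1, 6:2, 8:2, 9:2, 10:2. Sum = 18.
n = 11, so closeness = 10/18 = 5/9.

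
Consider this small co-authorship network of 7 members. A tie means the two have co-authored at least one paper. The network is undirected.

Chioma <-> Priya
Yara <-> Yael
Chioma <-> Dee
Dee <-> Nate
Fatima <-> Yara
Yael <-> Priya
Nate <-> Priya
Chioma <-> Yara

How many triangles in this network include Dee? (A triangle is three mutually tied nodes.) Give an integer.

0

Dee's neighbors are Chioma and Nate, but none of them are tied to each other, so no triangle contains Dee.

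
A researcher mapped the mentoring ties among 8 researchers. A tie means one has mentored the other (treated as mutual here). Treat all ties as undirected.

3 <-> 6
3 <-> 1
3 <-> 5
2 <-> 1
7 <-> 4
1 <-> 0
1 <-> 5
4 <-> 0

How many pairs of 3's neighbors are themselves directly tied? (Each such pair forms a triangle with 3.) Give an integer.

3's neighbors: 1, 5, and 6.
Neighbor pairs that are themselves tied: 3–1–5. Each forms one triangle with 3, for 1 in total.

1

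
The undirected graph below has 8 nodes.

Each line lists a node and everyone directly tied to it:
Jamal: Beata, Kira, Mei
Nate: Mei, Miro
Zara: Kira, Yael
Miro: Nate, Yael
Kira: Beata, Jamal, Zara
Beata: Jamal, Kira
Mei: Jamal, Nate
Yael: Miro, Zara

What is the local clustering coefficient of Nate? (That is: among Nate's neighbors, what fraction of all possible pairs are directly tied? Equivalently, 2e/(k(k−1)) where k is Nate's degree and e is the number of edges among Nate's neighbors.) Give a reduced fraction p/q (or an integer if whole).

0

Nate's neighbors: Mei and Miro (k = 2).
Possible neighbor pairs: C(2,2) = 1. Edges among them: none → e = 0.
Clustering(Nate) = 0/1.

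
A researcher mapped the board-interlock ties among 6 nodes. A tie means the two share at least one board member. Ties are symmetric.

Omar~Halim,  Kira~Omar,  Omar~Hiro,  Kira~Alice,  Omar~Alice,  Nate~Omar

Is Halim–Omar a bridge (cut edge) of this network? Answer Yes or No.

Yes

Without the Halim–Omar edge there is no alternate route between Halim and Omar, so the network disconnects. It is a bridge.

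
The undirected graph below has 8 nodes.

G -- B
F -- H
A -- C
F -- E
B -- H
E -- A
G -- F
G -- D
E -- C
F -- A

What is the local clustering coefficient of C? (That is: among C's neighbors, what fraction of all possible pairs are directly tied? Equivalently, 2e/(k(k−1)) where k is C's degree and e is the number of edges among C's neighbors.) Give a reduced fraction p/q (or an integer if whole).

1

C's neighbors: A and E (k = 2).
Possible neighbor pairs: C(2,2) = 1. Edges among them: A–E → e = 1.
Clustering(C) = 1/1.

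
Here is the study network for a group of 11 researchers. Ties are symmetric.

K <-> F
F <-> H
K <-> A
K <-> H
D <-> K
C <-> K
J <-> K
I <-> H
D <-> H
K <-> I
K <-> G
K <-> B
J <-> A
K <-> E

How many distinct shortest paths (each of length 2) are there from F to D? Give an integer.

2

The shortest distance is 2. The length-2 paths are: F–K–D; F–H–D.
That gives 2 distinct shortest paths.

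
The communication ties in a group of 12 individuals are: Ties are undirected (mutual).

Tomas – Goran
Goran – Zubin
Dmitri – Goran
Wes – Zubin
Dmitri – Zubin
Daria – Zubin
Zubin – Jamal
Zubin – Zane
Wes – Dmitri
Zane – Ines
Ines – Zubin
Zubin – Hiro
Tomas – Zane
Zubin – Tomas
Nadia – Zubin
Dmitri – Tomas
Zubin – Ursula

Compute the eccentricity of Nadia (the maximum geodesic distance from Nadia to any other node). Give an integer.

2

Distances from Nadia: Daria:2, Dmitri:2, Goran:2, Hiro:2, Ines:2, Jamal:2, Tomas:2, Ursula:2, Wes:2, Zane:2, Zubin:1.
The largest is 2 (to Ursula, Hiro, Jamal, Daria, Dmitri, Wes, Tomas, Zane, Goran, and Ines), so the eccentricity of Nadia is 2.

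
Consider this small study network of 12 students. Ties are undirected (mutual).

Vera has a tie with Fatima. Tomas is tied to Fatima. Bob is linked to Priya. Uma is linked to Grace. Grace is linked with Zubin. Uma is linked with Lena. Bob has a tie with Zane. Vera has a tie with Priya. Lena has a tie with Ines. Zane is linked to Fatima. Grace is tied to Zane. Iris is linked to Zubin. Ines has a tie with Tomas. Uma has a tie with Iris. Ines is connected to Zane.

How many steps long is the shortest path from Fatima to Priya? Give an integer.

2

One shortest route is Fatima – Vera – Priya, which uses 2 edges, and Fatima and Priya are not directly tied, so nothing shorter exists. So d(Fatima,Priya) = 2.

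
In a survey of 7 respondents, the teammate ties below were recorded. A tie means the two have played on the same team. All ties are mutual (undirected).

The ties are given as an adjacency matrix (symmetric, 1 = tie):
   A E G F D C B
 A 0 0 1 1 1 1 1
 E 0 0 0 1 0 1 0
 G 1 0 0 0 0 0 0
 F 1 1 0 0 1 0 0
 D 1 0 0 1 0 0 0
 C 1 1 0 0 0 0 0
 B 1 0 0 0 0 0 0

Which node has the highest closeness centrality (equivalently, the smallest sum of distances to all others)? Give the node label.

Farness (sum of distances to all others) for each node — A:7, B:12, C:10, D:10, E:12, F:9, G:12.
The smallest farness is 7, for A, so A has the highest closeness.

A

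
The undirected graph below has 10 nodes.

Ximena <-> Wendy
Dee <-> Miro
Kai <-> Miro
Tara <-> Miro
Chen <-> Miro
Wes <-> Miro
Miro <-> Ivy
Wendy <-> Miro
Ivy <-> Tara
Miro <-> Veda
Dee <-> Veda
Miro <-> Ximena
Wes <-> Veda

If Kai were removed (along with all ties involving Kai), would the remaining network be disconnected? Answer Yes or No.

Even without Kai, every remaining node can still reach every other (the residual graph is connected), so Kai is not a cut vertex.

No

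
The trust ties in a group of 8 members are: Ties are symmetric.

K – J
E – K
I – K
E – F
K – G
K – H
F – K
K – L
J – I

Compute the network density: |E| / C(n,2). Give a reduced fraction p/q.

There are 9 edges and 8 nodes, so the maximum possible is C(8,2) = 28.
Density = 9/28.

9/28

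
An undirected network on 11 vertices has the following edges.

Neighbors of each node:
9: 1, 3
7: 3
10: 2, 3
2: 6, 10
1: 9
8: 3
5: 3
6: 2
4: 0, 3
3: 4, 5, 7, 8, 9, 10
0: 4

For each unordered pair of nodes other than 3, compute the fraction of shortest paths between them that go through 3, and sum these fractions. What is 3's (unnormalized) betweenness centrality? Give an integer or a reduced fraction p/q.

Pairs whose geodesics pass through 3 — 4–1: 1; 4–9: 1; 4–2: 1; 4–5: 1; 4–7: 1; 4–10: 1; 4–6: 1; 4–8: 1; 1–2: 1; 1–0: 1; 1–5: 1; 1–7: 1; 1–10: 1; 1–6: 1 … (+26 more pairs).
All other pairs contribute 0.
Summing the contributions gives betweenness(3) = 40.

40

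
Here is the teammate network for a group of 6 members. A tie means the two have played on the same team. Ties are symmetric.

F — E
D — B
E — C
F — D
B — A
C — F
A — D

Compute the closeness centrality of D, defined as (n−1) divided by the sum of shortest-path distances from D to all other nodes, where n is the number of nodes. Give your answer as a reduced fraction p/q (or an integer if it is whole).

5/7

Distances from D: A:1, B:1, C:2, E:2, F:1. Sum = 7.
n = 6, so closeness = 5/7.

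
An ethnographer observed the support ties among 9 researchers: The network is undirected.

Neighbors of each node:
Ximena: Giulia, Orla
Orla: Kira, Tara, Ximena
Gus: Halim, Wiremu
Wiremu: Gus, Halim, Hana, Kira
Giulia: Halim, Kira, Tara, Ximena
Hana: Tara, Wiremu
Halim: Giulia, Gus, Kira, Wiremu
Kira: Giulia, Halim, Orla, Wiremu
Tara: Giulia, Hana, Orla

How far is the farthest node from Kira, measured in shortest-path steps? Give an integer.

Distances from Kira: Giulia:1, Gus:2, Halim:1, Hana:2, Orla:1, Tara:2, Wiremu:1, Ximena:2.
The largest is 2 (to Ximena, Tara, Gus, and Hana), so the eccentricity of Kira is 2.

2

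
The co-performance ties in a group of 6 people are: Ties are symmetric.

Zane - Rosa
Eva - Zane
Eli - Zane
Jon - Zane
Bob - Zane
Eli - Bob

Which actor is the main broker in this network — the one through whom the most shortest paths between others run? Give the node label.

Unnormalized betweenness of each node: Bob:0, Eli:0, Eva:0, Jon:0, Rosa:0, Zane:9.
Zane has the largest value, 9, making it the main broker — the node through which the most shortest paths run.

Zane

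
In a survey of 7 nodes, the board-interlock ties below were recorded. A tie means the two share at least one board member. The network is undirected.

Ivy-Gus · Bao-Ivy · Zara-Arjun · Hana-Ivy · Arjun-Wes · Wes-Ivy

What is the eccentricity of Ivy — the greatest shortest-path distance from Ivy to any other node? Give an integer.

Distances from Ivy: Arjun:2, Bao:1, Gus:1, Hana:1, Wes:1, Zara:3.
The largest is 3 (to Zara), so the eccentricity of Ivy is 3.

3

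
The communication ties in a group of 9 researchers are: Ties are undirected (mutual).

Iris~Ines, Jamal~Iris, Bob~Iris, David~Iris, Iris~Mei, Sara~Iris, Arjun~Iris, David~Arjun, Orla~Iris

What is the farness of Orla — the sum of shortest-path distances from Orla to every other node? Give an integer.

Distances from Orla: Arjun:2, Bob:2, David:2, Ines:2, Iris:1, Jamal:2, Mei:2, Sara:2.
Sum = 2 + 2 + 2 + 2 + 1 + 2 + 2 + 2 = 15.

15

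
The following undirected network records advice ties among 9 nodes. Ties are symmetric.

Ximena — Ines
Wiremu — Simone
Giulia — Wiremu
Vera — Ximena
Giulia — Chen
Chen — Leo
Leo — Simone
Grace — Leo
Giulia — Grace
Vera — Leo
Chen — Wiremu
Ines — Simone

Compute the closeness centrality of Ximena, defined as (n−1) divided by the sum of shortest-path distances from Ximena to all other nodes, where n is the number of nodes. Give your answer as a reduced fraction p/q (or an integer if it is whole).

8/19

Distances from Ximena: Chen:3, Giulia:4, Grace:3, Ines:1, Leo:2, Simone:2, Vera:1, Wiremu:3. Sum = 19.
n = 9, so closeness = 8/19.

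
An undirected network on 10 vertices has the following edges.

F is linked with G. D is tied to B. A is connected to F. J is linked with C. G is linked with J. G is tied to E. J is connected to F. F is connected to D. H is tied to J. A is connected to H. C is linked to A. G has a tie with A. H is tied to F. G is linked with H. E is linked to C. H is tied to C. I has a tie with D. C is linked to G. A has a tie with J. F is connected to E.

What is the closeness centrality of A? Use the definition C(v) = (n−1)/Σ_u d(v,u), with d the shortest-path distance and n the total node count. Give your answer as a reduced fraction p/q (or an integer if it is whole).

Distances from A: B:3, C:1, D:2, E:2, F:1, G:1, H:1, I:3, J:1. Sum = 15.
n = 10, so closeness = 9/15 = 3/5.

3/5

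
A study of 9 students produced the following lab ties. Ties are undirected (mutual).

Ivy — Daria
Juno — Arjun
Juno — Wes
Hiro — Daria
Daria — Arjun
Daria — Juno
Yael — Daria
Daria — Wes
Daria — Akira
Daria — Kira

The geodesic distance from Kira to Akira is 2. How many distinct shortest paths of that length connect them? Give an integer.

The shortest distance is 2, and the only length-2 path is Kira–Daria–Akira. So there is exactly 1 shortest path.

1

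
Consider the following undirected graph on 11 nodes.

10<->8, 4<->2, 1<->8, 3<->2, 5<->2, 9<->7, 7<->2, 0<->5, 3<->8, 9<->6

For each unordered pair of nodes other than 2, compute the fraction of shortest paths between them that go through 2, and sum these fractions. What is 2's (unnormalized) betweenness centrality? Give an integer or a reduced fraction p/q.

Pairs whose geodesics pass through 2 — 8–9: 1; 8–5: 1; 8–0: 1; 8–7: 1; 8–4: 1; 8–6: 1; 9–1: 1; 9–5: 1; 9–0: 1; 9–3: 1; 9–4: 1; 9–10: 1; 1–5: 1; 1–0: 1 … (+21 more pairs).
All other pairs contribute 0.
Summing the contributions gives betweenness(2) = 35.

35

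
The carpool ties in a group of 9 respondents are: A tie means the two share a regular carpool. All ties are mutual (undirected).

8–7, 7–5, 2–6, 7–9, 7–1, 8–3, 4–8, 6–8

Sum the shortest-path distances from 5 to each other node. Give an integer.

20

Distances from 5: 1:2, 2:4, 3:3, 4:3, 6:3, 7:1, 8:2, 9:2.
Sum = 2 + 4 + 3 + 3 + 3 + 1 + 2 + 2 = 20.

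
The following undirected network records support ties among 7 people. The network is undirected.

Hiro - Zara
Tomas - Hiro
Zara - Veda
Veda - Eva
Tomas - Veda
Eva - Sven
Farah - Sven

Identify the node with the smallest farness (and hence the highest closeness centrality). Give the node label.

Veda

Farness (sum of distances to all others) for each node — Eva:11, Farah:19, Hiro:16, Sven:14, Tomas:13, Veda:10, Zara:13.
The smallest farness is 10, for Veda, so Veda has the highest closeness.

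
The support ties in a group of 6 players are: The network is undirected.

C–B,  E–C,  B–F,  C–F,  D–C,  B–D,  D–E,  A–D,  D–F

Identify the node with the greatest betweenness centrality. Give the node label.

D

Unnormalized betweenness of each node: A:0, B:0, C:1, D:5, E:0, F:0.
D has the largest value, 5, making it the main broker — the node through which the most shortest paths run.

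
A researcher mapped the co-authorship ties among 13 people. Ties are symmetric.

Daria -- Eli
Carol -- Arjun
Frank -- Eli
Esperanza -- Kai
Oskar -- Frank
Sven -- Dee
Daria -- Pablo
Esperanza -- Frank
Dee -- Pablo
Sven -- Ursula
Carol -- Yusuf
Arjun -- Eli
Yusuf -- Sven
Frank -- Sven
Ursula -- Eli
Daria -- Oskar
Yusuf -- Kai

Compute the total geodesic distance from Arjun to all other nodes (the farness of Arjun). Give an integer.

29

Distances from Arjun: Carol:1, Daria:2, Dee:4, Eli:1, Esperanza:3, Frank:2, Kai:3, Oskar:3, Pablo:3, Sven:3, Ursula:2, Yusuf:2.
Sum = 1 + 2 + 4 + 1 + 3 + 2 + 3 + 3 + 3 + 3 + 2 + 2 = 29.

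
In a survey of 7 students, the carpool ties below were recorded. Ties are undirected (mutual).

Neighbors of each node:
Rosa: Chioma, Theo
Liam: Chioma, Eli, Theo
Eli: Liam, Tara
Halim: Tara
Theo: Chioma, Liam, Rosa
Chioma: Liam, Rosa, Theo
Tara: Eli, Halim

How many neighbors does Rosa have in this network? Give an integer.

2

Rosa is directly tied to Chioma and Theo. That is 2 neighbors, so the degree of Rosa is 2.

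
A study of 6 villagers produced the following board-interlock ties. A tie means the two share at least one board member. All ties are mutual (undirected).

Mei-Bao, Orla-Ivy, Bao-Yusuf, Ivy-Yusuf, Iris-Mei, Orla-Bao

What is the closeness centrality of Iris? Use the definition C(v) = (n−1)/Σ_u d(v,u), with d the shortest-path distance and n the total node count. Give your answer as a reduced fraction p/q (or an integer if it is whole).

5/13

Distances from Iris: Bao:2, Ivy:4, Mei:1, Orla:3, Yusuf:3. Sum = 13.
n = 6, so closeness = 5/13.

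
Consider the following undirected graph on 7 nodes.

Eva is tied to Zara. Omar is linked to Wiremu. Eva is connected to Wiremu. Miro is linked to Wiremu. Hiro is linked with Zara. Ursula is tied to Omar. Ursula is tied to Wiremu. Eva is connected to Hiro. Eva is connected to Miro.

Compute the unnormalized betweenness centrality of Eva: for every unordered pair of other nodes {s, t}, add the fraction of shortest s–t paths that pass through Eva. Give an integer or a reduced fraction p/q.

Pairs whose geodesics pass through Eva — Miro–Zara: 1; Miro–Hiro: 1; Wiremu–Zara: 1; Wiremu–Hiro: 1; Omar–Zara: 1; Omar–Hiro: 1; Ursula–Zara: 1; Ursula–Hiro: 1.
All other pairs contribute 0.
Summing the contributions gives betweenness(Eva) = 8.

8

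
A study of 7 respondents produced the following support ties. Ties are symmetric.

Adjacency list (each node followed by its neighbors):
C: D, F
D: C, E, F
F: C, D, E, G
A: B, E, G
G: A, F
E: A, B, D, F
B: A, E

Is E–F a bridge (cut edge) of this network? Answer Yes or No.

Even without that edge, E still reaches F via E – D – F, so the network stays connected. Not a bridge.

No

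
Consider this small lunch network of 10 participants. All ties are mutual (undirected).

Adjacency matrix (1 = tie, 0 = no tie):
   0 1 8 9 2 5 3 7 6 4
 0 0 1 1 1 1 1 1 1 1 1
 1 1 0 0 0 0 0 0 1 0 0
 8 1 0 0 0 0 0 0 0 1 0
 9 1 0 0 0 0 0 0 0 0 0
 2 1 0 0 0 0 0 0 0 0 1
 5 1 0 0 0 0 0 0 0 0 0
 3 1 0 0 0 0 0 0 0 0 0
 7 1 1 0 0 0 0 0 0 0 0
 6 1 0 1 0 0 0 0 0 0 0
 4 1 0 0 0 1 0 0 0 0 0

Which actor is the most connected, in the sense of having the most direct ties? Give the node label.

0

Degrees — 0:9, 1:2, 2:2, 3:1, 4:2, 5:1, 6:2, 7:2, 8:2, 9:1.
The maximum is 9, attained only by 0.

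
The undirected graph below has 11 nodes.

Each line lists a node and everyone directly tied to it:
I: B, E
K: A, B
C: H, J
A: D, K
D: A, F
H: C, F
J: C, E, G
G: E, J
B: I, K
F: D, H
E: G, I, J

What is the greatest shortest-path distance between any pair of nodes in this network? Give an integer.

5

Eccentricity of each node (its greatest distance to any other): A:5, B:5, C:5, D:5, E:5, F:5, G:5, H:5, I:5, J:5, K:5.
The maximum eccentricity is 5, realized for instance by the pair K–C via K – B – I – E – J – C. So the diameter is 5.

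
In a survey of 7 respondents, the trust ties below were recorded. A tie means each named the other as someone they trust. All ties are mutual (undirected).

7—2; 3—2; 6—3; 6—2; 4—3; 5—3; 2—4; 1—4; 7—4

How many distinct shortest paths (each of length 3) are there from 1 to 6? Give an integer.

2

The shortest distance is 3. The length-3 paths are: 1–4–2–6; 1–4–3–6.
That gives 2 distinct shortest paths.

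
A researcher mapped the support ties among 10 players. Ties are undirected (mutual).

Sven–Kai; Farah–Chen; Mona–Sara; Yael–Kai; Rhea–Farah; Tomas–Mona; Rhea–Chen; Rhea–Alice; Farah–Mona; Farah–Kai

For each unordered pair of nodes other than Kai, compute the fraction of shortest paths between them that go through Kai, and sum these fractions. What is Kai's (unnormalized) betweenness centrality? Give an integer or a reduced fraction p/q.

Pairs whose geodesics pass through Kai — Alice–Sven: 1; Alice–Yael: 1; Farah–Sven: 1; Farah–Yael: 1; Sara–Sven: 1; Sara–Yael: 1; Sven–Tomas: 1; Sven–Yael: 1; Sven–Chen: 1; Sven–Rhea: 1; Sven–Mona: 1; Tomas–Yael: 1; Yael–Chen: 1; Yael–Rhea: 1 … (+1 more pairs).
All other pairs contribute 0.
Summing the contributions gives betweenness(Kai) = 15.

15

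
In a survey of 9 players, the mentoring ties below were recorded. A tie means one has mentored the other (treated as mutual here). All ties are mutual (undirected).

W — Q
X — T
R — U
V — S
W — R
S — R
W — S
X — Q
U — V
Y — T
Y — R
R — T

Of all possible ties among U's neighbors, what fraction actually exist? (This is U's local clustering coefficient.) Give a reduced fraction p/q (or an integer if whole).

0

U's neighbors: R and V (k = 2).
Possible neighbor pairs: C(2,2) = 1. Edges among them: none → e = 0.
Clustering(U) = 0/1.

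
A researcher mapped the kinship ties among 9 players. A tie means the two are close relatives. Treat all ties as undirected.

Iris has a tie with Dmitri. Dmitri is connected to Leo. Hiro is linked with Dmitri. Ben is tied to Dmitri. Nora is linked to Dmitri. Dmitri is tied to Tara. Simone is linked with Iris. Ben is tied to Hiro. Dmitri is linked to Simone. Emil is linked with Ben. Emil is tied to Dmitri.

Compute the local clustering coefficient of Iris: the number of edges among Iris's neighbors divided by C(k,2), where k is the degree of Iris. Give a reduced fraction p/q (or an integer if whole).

Iris's neighbors: Dmitri and Simone (k = 2).
Possible neighbor pairs: C(2,2) = 1. Edges among them: Dmitri–Simone → e = 1.
Clustering(Iris) = 1/1.

1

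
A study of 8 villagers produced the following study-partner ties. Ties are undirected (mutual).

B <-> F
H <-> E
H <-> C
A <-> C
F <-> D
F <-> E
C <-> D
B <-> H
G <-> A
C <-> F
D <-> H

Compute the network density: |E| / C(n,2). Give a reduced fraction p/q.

There are 11 edges and 8 nodes, so the maximum possible is C(8,2) = 28.
Density = 11/28.

11/28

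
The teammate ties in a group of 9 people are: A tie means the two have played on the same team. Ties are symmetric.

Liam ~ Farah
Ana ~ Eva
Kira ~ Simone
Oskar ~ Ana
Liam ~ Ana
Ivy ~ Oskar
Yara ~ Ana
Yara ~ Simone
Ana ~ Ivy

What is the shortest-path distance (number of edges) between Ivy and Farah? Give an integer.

3

One shortest route is Ivy – Ana – Liam – Farah, which uses 3 edges, and at distance 2 from Ivy we only reach {Eva, Liam, Yara}, which does not include Farah. So d(Ivy,Farah) = 3.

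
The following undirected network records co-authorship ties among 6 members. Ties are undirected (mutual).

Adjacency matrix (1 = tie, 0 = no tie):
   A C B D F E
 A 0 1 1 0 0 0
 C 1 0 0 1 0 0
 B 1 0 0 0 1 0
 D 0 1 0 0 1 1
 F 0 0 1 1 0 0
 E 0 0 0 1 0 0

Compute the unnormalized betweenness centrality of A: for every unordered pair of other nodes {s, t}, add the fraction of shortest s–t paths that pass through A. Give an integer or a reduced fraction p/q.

Pairs whose geodesics pass through A — C–B: 1.
All other pairs contribute 0.
Summing the contributions gives betweenness(A) = 1.

1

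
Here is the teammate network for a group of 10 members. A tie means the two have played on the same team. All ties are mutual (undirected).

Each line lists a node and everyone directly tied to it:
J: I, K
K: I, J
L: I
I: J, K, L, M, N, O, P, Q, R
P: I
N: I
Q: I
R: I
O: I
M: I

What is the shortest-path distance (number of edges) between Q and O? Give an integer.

2

One shortest route is Q – I – O, which uses 2 edges, and Q and O are not directly tied, so nothing shorter exists. So d(Q,O) = 2.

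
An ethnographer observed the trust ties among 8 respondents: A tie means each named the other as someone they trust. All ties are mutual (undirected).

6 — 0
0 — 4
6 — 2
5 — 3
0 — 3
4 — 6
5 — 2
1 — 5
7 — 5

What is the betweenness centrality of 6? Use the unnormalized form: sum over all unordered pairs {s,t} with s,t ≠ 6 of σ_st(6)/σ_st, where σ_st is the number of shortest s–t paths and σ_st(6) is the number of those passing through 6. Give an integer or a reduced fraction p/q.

Pairs whose geodesics pass through 6 — 7–4: 1/2; 5–4: 1/2; 1–4: 1/2; 4–2: 1; 0–2: 1.
All other pairs contribute 0.
Summing the contributions gives betweenness(6) = 7/2.

7/2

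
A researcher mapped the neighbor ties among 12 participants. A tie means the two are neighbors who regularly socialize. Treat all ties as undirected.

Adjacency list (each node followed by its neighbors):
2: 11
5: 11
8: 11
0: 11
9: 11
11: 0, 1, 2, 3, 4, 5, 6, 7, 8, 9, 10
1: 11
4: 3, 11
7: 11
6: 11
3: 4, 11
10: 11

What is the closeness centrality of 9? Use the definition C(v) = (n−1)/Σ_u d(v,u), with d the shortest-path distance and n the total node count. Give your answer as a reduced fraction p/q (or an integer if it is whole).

Distances from 9: 0:2, 1:2, 2:2, 3:2, 4:2, 5:2, 6:2, 7:2, 8:2, 10:2, 11:1. Sum = 21.
n = 12, so closeness = 11/21.

11/21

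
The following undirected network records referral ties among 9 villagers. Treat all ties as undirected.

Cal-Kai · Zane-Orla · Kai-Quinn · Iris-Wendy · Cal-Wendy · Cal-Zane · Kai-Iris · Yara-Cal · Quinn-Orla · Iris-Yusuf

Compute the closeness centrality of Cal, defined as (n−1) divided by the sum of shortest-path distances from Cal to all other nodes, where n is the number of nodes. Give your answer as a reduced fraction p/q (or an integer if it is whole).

Distances from Cal: Iris:2, Kai:1, Orla:2, Quinn:2, Wendy:1, Yara:1, Yusuf:3, Zane:1. Sum = 13.
n = 9, so closeness = 8/13.

8/13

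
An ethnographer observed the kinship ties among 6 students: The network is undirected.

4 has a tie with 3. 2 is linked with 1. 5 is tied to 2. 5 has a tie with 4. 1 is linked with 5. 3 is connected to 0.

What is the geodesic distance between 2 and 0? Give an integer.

4

One shortest route is 2 – 5 – 4 – 3 – 0, which uses 4 edges, and at distance 3 from 2 we only reach {3}, which does not include 0. So d(2,0) = 4.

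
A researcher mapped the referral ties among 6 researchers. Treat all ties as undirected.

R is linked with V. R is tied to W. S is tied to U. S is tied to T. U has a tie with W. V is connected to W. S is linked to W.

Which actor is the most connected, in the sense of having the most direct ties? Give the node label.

W

Degrees — R:2, S:3, T:1, U:2, V:2, W:4.
The maximum is 4, attained only by W.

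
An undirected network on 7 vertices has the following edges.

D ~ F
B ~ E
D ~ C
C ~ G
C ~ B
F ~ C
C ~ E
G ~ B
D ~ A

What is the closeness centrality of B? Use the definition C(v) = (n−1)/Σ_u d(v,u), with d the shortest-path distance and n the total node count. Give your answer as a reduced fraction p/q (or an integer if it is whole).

3/5

Distances from B: A:3, C:1, D:2, E:1, F:2, G:1. Sum = 10.
n = 7, so closeness = 6/10 = 3/5.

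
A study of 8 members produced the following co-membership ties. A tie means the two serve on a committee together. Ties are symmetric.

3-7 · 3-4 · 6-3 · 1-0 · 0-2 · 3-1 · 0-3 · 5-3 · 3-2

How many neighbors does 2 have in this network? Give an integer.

2 is directly tied to 0 and 3. That is 2 neighbors, so the degree of 2 is 2.

2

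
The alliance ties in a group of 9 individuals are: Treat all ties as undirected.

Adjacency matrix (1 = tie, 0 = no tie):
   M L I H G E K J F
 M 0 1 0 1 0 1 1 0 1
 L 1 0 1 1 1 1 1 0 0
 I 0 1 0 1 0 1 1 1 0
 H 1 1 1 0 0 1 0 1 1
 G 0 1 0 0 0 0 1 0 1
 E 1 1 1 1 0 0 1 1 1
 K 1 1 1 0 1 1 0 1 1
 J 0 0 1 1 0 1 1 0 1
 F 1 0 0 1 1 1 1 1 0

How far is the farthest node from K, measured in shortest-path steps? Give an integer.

2

Distances from K: E:1, F:1, G:1, H:2, I:1, J:1, L:1, M:1.
The largest is 2 (to H), so the eccentricity of K is 2.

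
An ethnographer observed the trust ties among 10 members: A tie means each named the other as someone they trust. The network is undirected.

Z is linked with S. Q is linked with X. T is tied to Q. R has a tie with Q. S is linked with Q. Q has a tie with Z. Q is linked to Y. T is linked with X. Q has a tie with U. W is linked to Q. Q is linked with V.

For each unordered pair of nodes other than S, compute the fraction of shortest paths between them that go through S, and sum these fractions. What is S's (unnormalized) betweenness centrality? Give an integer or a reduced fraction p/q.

No shortest path between any pair of other nodes passes through S.
Summing the contributions gives betweenness(S) = 0.

0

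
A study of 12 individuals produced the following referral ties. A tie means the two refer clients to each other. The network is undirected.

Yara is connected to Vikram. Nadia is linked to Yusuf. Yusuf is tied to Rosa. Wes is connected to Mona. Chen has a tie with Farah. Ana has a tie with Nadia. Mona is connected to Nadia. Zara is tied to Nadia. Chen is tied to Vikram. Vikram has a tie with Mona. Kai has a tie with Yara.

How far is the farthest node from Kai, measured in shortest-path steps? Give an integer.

Distances from Kai: Ana:5, Chen:3, Farah:4, Mona:3, Nadia:4, Rosa:6, Vikram:2, Wes:4, Yara:1, Yusuf:5, Zara:5.
The largest is 6 (to Rosa), so the eccentricity of Kai is 6.

6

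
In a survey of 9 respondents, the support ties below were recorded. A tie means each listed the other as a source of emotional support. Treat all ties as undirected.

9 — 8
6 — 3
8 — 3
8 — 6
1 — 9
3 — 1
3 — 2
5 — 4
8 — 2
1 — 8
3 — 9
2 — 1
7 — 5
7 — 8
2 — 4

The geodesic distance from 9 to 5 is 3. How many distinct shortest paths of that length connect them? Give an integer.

1

The shortest distance is 3, and the only length-3 path is 9–8–7–5. So there is exactly 1 shortest path.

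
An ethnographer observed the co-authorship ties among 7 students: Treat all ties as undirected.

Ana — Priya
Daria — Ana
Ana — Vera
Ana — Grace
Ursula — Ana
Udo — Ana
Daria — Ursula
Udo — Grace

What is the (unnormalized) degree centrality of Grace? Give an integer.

2

Grace is directly tied to Ana and Udo. That is 2 neighbors, so the degree of Grace is 2.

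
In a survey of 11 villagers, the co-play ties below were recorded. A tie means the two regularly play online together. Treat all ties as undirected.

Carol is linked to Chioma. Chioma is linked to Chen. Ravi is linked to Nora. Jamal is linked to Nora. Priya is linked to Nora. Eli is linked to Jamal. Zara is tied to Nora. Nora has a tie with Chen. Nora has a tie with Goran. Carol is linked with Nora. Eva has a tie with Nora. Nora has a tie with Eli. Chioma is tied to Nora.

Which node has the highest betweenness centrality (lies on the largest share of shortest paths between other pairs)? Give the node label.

Unnormalized betweenness of each node: Carol:0, Chen:0, Chioma:1/2, Eli:0, Eva:0, Goran:0, Jamal:0, Nora:83/2, Priya:0, Ravi:0, Zara:0.
Nora has the largest value, 83/2, making it the main broker — the node through which the most shortest paths run.

Nora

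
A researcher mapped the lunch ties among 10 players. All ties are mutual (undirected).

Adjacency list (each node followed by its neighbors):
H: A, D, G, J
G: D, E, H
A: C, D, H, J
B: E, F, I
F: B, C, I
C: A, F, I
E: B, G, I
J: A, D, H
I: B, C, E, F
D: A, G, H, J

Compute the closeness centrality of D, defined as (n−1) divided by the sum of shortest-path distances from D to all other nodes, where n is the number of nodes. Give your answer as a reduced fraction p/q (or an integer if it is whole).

Distances from D: A:1, B:3, C:2, E:2, F:3, G:1, H:1, I:3, J:1. Sum = 17.
n = 10, so closeness = 9/17.

9/17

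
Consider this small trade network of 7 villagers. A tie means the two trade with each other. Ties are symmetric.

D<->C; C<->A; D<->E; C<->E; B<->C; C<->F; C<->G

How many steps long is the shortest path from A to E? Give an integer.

2

One shortest route is A – C – E, which uses 2 edges, and A and E are not directly tied, so nothing shorter exists. So d(A,E) = 2.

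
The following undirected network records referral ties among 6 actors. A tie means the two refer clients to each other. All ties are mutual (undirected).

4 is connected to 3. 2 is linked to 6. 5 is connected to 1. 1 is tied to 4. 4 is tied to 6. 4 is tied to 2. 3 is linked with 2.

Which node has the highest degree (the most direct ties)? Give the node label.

4

Degrees — 1:2, 2:3, 3:2, 4:4, 5:1, 6:2.
The maximum is 4, attained only by 4.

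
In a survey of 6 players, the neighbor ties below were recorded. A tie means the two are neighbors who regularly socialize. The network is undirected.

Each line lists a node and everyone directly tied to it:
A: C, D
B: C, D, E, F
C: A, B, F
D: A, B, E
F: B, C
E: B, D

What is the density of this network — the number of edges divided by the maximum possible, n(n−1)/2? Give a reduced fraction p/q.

8/15

There are 8 edges and 6 nodes, so the maximum possible is C(6,2) = 15.
Density = 8/15.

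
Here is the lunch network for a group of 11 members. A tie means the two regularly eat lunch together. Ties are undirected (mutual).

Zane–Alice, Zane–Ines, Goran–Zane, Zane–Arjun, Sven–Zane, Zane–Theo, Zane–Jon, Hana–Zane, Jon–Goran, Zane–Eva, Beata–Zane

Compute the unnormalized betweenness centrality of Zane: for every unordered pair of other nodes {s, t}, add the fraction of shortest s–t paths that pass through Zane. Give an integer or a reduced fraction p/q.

Pairs whose geodesics pass through Zane — Ines–Alice: 1; Ines–Arjun: 1; Ines–Sven: 1; Ines–Hana: 1; Ines–Beata: 1; Ines–Eva: 1; Ines–Theo: 1; Ines–Jon: 1; Ines–Goran: 1; Alice–Arjun: 1; Alice–Sven: 1; Alice–Hana: 1; Alice–Beata: 1; Alice–Eva: 1 … (+30 more pairs).
All other pairs contribute 0.
Summing the contributions gives betweenness(Zane) = 44.

44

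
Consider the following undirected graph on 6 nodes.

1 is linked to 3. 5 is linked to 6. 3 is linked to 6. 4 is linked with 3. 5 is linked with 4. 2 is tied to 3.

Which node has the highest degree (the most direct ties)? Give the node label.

3

Degrees — 1:1, 2:1, 3:4, 4:2, 5:2, 6:2.
The maximum is 4, attained only by 3.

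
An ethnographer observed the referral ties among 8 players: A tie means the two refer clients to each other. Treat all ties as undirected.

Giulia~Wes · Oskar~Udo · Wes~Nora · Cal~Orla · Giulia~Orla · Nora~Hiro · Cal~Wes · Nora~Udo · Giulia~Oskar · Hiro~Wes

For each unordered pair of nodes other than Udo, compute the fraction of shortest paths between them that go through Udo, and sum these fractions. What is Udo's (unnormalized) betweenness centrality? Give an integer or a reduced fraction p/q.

3/2

Pairs whose geodesics pass through Udo — Oskar–Nora: 1; Oskar–Hiro: 1/2.
All other pairs contribute 0.
Summing the contributions gives betweenness(Udo) = 3/2.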